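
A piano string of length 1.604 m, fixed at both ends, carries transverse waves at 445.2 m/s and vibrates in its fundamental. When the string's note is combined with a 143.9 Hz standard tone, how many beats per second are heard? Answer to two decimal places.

5.12 Hz

For a string fixed at both ends, f_n = n·v/(2L) = 1·445.2/(2·1.604) = 138.7781 Hz.
f_beat = |138.7781 − 143.9| = 5.12 Hz.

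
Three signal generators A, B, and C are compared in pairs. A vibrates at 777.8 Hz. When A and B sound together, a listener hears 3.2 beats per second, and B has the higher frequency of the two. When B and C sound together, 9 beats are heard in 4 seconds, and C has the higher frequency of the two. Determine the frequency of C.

B is above A, so f_B = 777.8 + 3.2 = 781 Hz.
B–C: Beat frequency = 9/4 = 2.25 Hz.
C is above B, so f_C = 781 + 2.25 = 783.25 Hz.

783.25 Hz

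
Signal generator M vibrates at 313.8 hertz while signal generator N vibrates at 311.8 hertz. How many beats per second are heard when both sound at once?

2 Hz

f_beat = |f₁ − f₂|.
|313.8 − 311.8| = 2 Hz.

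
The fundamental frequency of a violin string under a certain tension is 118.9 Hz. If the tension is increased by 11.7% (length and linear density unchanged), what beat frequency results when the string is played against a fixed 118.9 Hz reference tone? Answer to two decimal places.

6.76 Hz

For a string, f ∝ √T, so the new frequency is 118.9·√1.117 = 125.6633 Hz.
f_beat = |125.6633 − 118.9| = 6.76 Hz.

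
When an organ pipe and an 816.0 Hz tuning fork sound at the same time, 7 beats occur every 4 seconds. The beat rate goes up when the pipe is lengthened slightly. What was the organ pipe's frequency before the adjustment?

Beat frequency = 7/4 = 1.75 Hz.
|f − 816.0| = 1.75, so the organ pipe was at either 814.25 Hz or 817.75 Hz.
A longer pipe has a lower fundamental; the adjustment lowers the organ pipe's frequency.
The beat rate rose, so the adjustment moved the organ pipe further from 816.0 Hz — it was already below the reference.

814.25 Hz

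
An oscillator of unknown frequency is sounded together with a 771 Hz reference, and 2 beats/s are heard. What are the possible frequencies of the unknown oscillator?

|f − 771| = 2, so f = 771 ± 2.

769 Hz or 773 Hz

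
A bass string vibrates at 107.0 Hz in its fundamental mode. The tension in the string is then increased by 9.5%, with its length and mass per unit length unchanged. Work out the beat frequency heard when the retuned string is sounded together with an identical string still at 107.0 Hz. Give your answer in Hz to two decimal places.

For a string, f ∝ √T, so the new frequency is 107.0·√1.095 = 111.9672 Hz.
f_beat = |111.9672 − 107.0| = 4.97 Hz.

4.97 Hz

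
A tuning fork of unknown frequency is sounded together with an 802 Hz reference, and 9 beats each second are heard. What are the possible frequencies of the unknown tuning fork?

|f − 802| = 9, so f = 802 ± 9.

793 Hz or 811 Hz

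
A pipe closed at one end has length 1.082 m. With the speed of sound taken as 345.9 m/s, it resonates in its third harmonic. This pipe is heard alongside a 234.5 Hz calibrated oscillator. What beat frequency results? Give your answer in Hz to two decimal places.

5.26 Hz

Closed pipe (odd harmonics): f_n = n·v/(4L) = 3·345.9/(4·1.082) = 239.7643 Hz.
f_beat = |239.7643 − 234.5| = 5.26 Hz.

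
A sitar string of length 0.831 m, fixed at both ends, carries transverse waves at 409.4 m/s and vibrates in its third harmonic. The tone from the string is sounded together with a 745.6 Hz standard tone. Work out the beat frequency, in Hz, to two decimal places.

For a string fixed at both ends, f_n = n·v/(2L) = 3·409.4/(2·0.831) = 738.9892 Hz.
f_beat = |738.9892 − 745.6| = 6.61 Hz.

6.61 Hz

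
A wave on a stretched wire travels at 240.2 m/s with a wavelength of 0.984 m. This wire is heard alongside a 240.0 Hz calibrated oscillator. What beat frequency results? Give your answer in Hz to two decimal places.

Source frequency f = v/λ = 240.2/0.984 = 244.1057 Hz.
f_beat = |244.1057 − 240.0| = 4.11 Hz.

4.11 Hz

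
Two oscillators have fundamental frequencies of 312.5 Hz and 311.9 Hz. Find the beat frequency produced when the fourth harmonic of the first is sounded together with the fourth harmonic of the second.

2.4 Hz

Fourth harmonic of the first: 4·312.5 = 1250.0 Hz.
Fourth harmonic of the second: 4·311.9 = 1247.6 Hz.
f_beat = |1250.0 − 1247.6| = 2.4 Hz.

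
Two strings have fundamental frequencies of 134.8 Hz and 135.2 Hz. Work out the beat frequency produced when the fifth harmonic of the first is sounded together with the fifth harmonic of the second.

2.0 Hz

Fifth harmonic of the first: 5·134.8 = 674.0 Hz.
Fifth harmonic of the second: 5·135.2 = 676.0 Hz.
f_beat = |674.0 − 676.0| = 2.0 Hz.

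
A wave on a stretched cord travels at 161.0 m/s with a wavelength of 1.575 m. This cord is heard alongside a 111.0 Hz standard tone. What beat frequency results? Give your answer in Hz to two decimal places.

8.78 Hz

Source frequency f = v/λ = 161.0/1.575 = 102.2222 Hz.
f_beat = |102.2222 − 111.0| = 8.78 Hz.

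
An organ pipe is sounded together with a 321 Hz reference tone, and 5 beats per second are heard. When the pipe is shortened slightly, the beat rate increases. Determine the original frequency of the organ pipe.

326 Hz

|f − 321| = 5, so the organ pipe was at either 316 Hz or 326 Hz.
A shorter pipe has a higher fundamental; the adjustment raises the organ pipe's frequency.
The beat rate rose, so the adjustment moved the organ pipe further from 321 Hz — it was already above the reference.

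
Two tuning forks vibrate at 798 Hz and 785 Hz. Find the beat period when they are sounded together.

0.077 s

f_beat = |798 − 785| = 13 Hz.
Beat period T = 1 / f_beat = 1 / 13 s.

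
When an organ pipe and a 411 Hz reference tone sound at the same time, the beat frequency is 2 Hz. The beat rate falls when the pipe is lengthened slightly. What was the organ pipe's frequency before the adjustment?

413 Hz

|f − 411| = 2, so the organ pipe was at either 409 Hz or 413 Hz.
A longer pipe has a lower fundamental; the adjustment lowers the organ pipe's frequency.
The beat rate fell, so the adjustment moved the organ pipe toward 411 Hz — it must have started above the reference.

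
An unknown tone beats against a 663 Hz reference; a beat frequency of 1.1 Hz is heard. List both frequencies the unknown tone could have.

|f − 663| = 1.1, so f = 663 ± 1.1.

661.9 Hz or 664.1 Hz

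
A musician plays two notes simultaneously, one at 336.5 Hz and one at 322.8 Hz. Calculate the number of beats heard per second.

13.7 Hz

Beats arise from superposition of two nearby frequencies; the beat rate is |f₁ − f₂|.
|336.5 − 322.8| = 13.7 Hz.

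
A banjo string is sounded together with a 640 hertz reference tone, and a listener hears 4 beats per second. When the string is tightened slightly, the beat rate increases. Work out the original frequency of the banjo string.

|f − 640| = 4, so the banjo string was at either 636 Hz or 644 Hz.
Increasing tension raises a string's frequency; the adjustment raises the banjo string's frequency.
The beat rate rose, so the adjustment moved the banjo string further from 640 Hz — it was already above the reference.

644 Hz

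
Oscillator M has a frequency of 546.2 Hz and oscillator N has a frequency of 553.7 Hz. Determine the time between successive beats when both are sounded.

f_beat = |546.2 − 553.7| = 7.5 Hz.
Beat period T = 1 / f_beat = 1 / 7.5 s.

0.133 s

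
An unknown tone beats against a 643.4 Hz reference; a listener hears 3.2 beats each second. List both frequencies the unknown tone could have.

|f − 643.4| = 3.2, so f = 643.4 ± 3.2.

640.2 Hz or 646.6 Hz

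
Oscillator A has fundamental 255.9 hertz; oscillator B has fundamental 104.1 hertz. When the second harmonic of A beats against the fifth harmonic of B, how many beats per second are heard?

Second harmonic of the first: 2·255.9 = 511.8 Hz.
Fifth harmonic of the second: 5·104.1 = 520.5 Hz.
f_beat = |511.8 − 520.5| = 8.7 Hz.

8.7 Hz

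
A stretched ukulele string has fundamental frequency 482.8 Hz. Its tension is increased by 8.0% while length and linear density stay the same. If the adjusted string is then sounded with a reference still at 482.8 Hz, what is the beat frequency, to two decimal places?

For a string, f ∝ √T, so the new frequency is 482.8·√1.080 = 501.7405 Hz.
f_beat = |501.7405 − 482.8| = 18.94 Hz.

18.94 Hz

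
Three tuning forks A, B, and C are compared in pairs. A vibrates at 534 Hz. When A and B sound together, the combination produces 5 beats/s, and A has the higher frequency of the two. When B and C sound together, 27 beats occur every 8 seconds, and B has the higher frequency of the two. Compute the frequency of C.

B is below A, so f_B = 534 − 5 = 529 Hz.
B–C: Beat frequency = 27/8 = 3.375 Hz.
C is below B, so f_C = 529 − 3.375 = 525.625 Hz.

525.625 Hz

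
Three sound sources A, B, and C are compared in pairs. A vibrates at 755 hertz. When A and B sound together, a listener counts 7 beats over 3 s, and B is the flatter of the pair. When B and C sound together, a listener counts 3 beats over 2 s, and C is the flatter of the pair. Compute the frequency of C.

A–B: Beat frequency = 7/3 = 2.3333 Hz.
B is below A, so f_B = 755 − 2.3333 = 752.6667 Hz.
B–C: Beat frequency = 3/2 = 1.5 Hz.
C is below B, so f_C = 752.6667 − 1.5 = 751.1667 Hz.

751.1667 Hz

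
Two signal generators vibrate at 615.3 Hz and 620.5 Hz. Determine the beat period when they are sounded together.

0.192 s

f_beat = |615.3 − 620.5| = 5.2 Hz.
Beat period T = 1 / f_beat = 1 / 5.2 s.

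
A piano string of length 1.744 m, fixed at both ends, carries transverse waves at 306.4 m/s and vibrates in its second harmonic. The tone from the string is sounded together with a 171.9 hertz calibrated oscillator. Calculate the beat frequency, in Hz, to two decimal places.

For a string fixed at both ends, f_n = n·v/(2L) = 2·306.4/(2·1.744) = 175.6881 Hz.
f_beat = |175.6881 − 171.9| = 3.79 Hz.

3.79 Hz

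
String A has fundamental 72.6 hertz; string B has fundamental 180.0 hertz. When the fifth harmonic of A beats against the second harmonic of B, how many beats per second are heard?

3.0 Hz

Fifth harmonic of the first: 5·72.6 = 363.0 Hz.
Second harmonic of the second: 2·180.0 = 360.0 Hz.
f_beat = |363.0 − 360.0| = 3.0 Hz.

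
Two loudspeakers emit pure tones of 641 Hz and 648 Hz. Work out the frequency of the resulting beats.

The beat frequency equals the magnitude of the frequency difference.
|641 − 648| = 7 Hz.

7 Hz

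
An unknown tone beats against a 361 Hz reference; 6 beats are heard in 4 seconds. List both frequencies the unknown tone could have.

Beat frequency = 6/4 = 1.5 Hz.
|f − 361| = 1.5, so f = 361 ± 1.5.

359.5 Hz or 362.5 Hz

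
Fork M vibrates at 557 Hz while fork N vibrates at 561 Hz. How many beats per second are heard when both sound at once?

Beats arise from superposition of two nearby frequencies; the beat rate is |f₁ − f₂|.
|557 − 561| = 4 Hz.

4 Hz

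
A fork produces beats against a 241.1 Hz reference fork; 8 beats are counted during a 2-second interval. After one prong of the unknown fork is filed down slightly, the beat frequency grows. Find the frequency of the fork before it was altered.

245.1 Hz

Beat frequency = 8/2 = 4 Hz.
|f − 241.1| = 4, so the fork was at either 237.1 Hz or 245.1 Hz.
Filing a prong removes mass and raises the fork's frequency; the adjustment raises the fork's frequency.
The beat rate rose, so the adjustment moved the fork further from 241.1 Hz — it was already above the reference.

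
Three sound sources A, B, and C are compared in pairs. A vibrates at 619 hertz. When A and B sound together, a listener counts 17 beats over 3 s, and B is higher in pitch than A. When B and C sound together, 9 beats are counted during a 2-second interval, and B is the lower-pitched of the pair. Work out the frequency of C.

A–B: Beat frequency = 17/3 = 5.6667 Hz.
B is above A, so f_B = 619 + 5.6667 = 624.6667 Hz.
B–C: Beat frequency = 9/2 = 4.5 Hz.
C is above B, so f_C = 624.6667 + 4.5 = 629.1667 Hz.

629.1667 Hz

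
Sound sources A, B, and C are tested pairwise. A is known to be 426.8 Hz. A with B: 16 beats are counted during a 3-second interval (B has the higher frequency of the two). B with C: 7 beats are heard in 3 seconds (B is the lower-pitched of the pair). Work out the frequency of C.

A–B: Beat frequency = 16/3 = 5.3333 Hz.
B is above A, so f_B = 426.8 + 5.3333 = 432.1333 Hz.
B–C: Beat frequency = 7/3 = 2.3333 Hz.
C is above B, so f_C = 432.1333 + 2.3333 = 434.4667 Hz.

434.4667 Hz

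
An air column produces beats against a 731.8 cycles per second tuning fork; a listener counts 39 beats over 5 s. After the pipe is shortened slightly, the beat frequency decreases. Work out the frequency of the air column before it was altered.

724 Hz

Beat frequency = 39/5 = 7.8 Hz.
|f − 731.8| = 7.8, so the air column was at either 724 Hz or 739.6 Hz.
A shorter pipe has a higher fundamental; the adjustment raises the air column's frequency.
The beat rate fell, so the adjustment moved the air column toward 731.8 Hz — it must have started below the reference.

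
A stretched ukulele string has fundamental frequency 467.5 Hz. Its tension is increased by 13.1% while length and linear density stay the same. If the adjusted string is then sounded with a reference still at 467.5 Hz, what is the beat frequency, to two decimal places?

For a string, f ∝ √T, so the new frequency is 467.5·√1.131 = 497.1792 Hz.
f_beat = |497.1792 − 467.5| = 29.68 Hz.

29.68 Hz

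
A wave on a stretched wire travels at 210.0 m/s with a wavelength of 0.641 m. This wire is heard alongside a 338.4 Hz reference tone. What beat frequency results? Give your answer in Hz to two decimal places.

10.79 Hz

Source frequency f = v/λ = 210.0/0.641 = 327.6131 Hz.
f_beat = |327.6131 − 338.4| = 10.79 Hz.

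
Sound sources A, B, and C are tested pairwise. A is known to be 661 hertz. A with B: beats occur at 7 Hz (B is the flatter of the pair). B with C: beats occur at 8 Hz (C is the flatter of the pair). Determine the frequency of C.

B is below A, so f_B = 661 − 7 = 654 Hz.
C is below B, so f_C = 654 − 8 = 646 Hz.

646 Hz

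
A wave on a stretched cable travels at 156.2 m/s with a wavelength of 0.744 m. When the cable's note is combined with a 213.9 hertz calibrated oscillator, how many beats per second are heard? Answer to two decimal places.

Source frequency f = v/λ = 156.2/0.744 = 209.9462 Hz.
f_beat = |209.9462 − 213.9| = 3.95 Hz.

3.95 Hz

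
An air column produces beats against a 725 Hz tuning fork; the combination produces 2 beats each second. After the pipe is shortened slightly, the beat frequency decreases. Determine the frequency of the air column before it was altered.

723 Hz

|f − 725| = 2, so the air column was at either 723 Hz or 727 Hz.
A shorter pipe has a higher fundamental; the adjustment raises the air column's frequency.
The beat rate fell, so the adjustment moved the air column toward 725 Hz — it must have started below the reference.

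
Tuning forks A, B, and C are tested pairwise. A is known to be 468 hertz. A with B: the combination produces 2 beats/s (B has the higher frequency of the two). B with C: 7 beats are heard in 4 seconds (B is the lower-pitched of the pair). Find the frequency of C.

471.75 Hz

B is above A, so f_B = 468 + 2 = 470 Hz.
B–C: Beat frequency = 7/4 = 1.75 Hz.
C is above B, so f_C = 470 + 1.75 = 471.75 Hz.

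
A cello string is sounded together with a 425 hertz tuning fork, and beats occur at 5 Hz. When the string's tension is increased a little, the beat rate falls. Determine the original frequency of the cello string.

|f − 425| = 5, so the cello string was at either 420 Hz or 430 Hz.
Higher tension means higher frequency; the adjustment raises the cello string's frequency.
The beat rate fell, so the adjustment moved the cello string toward 425 Hz — it must have started below the reference.

420 Hz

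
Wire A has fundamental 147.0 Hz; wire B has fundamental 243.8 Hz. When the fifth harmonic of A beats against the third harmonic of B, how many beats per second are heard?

3.6 Hz

Fifth harmonic of the first: 5·147.0 = 735.0 Hz.
Third harmonic of the second: 3·243.8 = 731.4 Hz.
f_beat = |735.0 − 731.4| = 3.6 Hz.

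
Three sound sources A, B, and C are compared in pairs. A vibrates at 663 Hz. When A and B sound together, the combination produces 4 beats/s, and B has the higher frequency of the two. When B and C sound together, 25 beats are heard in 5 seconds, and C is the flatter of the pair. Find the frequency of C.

662 Hz

B is above A, so f_B = 663 + 4 = 667 Hz.
B–C: Beat frequency = 25/5 = 5 Hz.
C is below B, so f_C = 667 − 5 = 662 Hz.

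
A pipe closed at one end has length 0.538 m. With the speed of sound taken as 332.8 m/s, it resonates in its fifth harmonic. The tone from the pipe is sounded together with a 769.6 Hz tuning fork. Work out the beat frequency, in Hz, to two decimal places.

Closed pipe (odd harmonics): f_n = n·v/(4L) = 5·332.8/(4·0.538) = 773.2342 Hz.
f_beat = |773.2342 − 769.6| = 3.63 Hz.

3.63 Hz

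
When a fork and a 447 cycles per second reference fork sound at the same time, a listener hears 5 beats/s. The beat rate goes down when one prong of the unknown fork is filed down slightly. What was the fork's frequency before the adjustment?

442 Hz

|f − 447| = 5, so the fork was at either 442 Hz or 452 Hz.
Filing a prong removes mass and raises the fork's frequency; the adjustment raises the fork's frequency.
The beat rate fell, so the adjustment moved the fork toward 447 Hz — it must have started below the reference.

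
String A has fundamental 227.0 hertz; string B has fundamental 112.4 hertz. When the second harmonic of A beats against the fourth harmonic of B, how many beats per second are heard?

4.4 Hz

Second harmonic of the first: 2·227.0 = 454.0 Hz.
Fourth harmonic of the second: 4·112.4 = 449.6 Hz.
f_beat = |454.0 − 449.6| = 4.4 Hz.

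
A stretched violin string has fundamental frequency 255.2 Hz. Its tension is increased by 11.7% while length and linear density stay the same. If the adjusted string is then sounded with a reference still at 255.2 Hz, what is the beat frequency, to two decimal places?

For a string, f ∝ √T, so the new frequency is 255.2·√1.117 = 269.7163 Hz.
f_beat = |269.7163 − 255.2| = 14.52 Hz.

14.52 Hz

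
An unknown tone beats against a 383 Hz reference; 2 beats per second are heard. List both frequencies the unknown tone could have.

|f − 383| = 2, so f = 383 ± 2.

381 Hz or 385 Hz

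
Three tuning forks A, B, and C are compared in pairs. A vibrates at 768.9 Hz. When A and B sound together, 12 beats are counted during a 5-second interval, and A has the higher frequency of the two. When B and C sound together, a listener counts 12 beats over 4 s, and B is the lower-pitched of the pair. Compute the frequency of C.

A–B: Beat frequency = 12/5 = 2.4 Hz.
B is below A, so f_B = 768.9 − 2.4 = 766.5 Hz.
B–C: Beat frequency = 12/4 = 3 Hz.
C is above B, so f_C = 766.5 + 3 = 769.5 Hz.

769.5 Hz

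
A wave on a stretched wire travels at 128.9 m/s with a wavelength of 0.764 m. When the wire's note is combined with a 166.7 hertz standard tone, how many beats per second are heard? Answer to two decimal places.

Source frequency f = v/λ = 128.9/0.764 = 168.7173 Hz.
f_beat = |168.7173 − 166.7| = 2.02 Hz.

2.02 Hz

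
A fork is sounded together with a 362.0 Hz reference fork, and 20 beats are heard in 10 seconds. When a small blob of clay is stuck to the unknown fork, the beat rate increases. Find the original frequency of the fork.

Beat frequency = 20/10 = 2 Hz.
|f − 362.0| = 2, so the fork was at either 360 Hz or 364 Hz.
Adding mass to a fork lowers its frequency; the adjustment lowers the fork's frequency.
The beat rate rose, so the adjustment moved the fork further from 362.0 Hz — it was already below the reference.

360 Hz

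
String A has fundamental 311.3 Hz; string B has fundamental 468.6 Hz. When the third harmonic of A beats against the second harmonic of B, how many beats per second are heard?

3.3 Hz

Third harmonic of the first: 3·311.3 = 933.9 Hz.
Second harmonic of the second: 2·468.6 = 937.2 Hz.
f_beat = |933.9 − 937.2| = 3.3 Hz.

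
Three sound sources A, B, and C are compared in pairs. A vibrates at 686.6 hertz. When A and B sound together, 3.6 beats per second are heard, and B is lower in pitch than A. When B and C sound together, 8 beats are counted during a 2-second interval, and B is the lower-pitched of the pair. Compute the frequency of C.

B is below A, so f_B = 686.6 − 3.6 = 683 Hz.
B–C: Beat frequency = 8/2 = 4 Hz.
C is above B, so f_C = 683 + 4 = 687 Hz.

687 Hz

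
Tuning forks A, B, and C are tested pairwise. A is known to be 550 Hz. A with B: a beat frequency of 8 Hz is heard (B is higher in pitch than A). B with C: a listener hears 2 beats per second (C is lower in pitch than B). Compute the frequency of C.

556 Hz

B is above A, so f_B = 550 + 8 = 558 Hz.
C is below B, so f_C = 558 − 2 = 556 Hz.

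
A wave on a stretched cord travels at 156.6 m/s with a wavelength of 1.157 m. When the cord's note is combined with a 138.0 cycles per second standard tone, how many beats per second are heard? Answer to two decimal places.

2.65 Hz

Source frequency f = v/λ = 156.6/1.157 = 135.3500 Hz.
f_beat = |135.3500 − 138.0| = 2.65 Hz.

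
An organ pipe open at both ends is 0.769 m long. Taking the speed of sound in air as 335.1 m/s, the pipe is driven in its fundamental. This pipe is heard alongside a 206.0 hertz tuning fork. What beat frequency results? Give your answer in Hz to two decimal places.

11.88 Hz

Open pipe: f_n = n·v/(2L) = 1·335.1/(2·0.769) = 217.8804 Hz.
f_beat = |217.8804 − 206.0| = 11.88 Hz.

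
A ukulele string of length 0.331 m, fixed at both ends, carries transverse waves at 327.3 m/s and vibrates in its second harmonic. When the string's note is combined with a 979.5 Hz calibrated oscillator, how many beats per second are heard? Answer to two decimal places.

For a string fixed at both ends, f_n = n·v/(2L) = 2·327.3/(2·0.331) = 988.8218 Hz.
f_beat = |988.8218 − 979.5| = 9.32 Hz.

9.32 Hz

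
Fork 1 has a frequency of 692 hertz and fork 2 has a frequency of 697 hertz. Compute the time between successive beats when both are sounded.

0.200 s

f_beat = |692 − 697| = 5 Hz.
Beat period T = 1 / f_beat = 1 / 5 s.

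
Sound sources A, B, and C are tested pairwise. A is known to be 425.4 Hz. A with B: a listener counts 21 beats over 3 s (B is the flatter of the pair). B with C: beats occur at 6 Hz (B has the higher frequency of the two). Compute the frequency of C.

412.4 Hz

A–B: Beat frequency = 21/3 = 7 Hz.
B is below A, so f_B = 425.4 − 7 = 418.4 Hz.
C is below B, so f_C = 418.4 − 6 = 412.4 Hz.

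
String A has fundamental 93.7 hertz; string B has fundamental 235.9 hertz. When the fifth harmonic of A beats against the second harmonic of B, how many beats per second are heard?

Fifth harmonic of the first: 5·93.7 = 468.5 Hz.
Second harmonic of the second: 2·235.9 = 471.8 Hz.
f_beat = |468.5 − 471.8| = 3.3 Hz.

3.3 Hz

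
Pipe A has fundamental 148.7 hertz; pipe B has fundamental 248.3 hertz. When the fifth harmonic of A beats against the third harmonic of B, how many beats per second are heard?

1.4 Hz

Fifth harmonic of the first: 5·148.7 = 743.5 Hz.
Third harmonic of the second: 3·248.3 = 744.9 Hz.
f_beat = |743.5 − 744.9| = 1.4 Hz.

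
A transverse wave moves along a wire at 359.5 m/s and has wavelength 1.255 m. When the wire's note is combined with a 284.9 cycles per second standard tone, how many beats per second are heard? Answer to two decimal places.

Source frequency f = v/λ = 359.5/1.255 = 286.4542 Hz.
f_beat = |286.4542 − 284.9| = 1.55 Hz.

1.55 Hz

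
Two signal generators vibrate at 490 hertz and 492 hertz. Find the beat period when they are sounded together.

f_beat = |490 − 492| = 2 Hz.
Beat period T = 1 / f_beat = 1 / 2 s.

0.500 s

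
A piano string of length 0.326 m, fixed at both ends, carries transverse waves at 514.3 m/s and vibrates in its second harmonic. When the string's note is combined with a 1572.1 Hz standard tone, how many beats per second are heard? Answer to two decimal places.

For a string fixed at both ends, f_n = n·v/(2L) = 2·514.3/(2·0.326) = 1577.6074 Hz.
f_beat = |1577.6074 − 1572.1| = 5.51 Hz.

5.51 Hz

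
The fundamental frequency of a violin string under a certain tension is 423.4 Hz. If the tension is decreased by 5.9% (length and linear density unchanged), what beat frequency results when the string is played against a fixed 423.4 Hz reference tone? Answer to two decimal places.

For a string, f ∝ √T, so the new frequency is 423.4·√0.941 = 410.7198 Hz.
f_beat = |410.7198 − 423.4| = 12.68 Hz.

12.68 Hz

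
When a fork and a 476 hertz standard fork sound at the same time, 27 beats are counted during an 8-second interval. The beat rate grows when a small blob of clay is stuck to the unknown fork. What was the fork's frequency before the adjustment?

Beat frequency = 27/8 = 3.375 Hz.
|f − 476| = 3.375, so the fork was at either 472.625 Hz or 479.375 Hz.
Adding mass to a fork lowers its frequency; the adjustment lowers the fork's frequency.
The beat rate rose, so the adjustment moved the fork further from 476 Hz — it was already below the reference.

472.625 Hz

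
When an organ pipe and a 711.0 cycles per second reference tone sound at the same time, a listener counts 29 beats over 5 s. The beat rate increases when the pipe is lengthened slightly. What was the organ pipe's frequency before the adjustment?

Beat frequency = 29/5 = 5.8 Hz.
|f − 711.0| = 5.8, so the organ pipe was at either 705.2 Hz or 716.8 Hz.
A longer pipe has a lower fundamental; the adjustment lowers the organ pipe's frequency.
The beat rate rose, so the adjustment moved the organ pipe further from 711.0 Hz — it was already below the reference.

705.2 Hz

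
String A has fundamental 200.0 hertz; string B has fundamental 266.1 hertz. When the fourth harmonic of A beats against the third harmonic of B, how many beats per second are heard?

Fourth harmonic of the first: 4·200.0 = 800.0 Hz.
Third harmonic of the second: 3·266.1 = 798.3 Hz.
f_beat = |800.0 − 798.3| = 1.7 Hz.

1.7 Hz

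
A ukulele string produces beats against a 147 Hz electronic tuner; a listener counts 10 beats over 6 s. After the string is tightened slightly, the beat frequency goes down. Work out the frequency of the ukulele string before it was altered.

145.3333 Hz

Beat frequency = 10/6 = 1.6667 Hz.
|f − 147| = 1.6667, so the ukulele string was at either 145.3333 Hz or 148.6667 Hz.
Increasing tension raises a string's frequency; the adjustment raises the ukulele string's frequency.
The beat rate fell, so the adjustment moved the ukulele string toward 147 Hz — it must have started below the reference.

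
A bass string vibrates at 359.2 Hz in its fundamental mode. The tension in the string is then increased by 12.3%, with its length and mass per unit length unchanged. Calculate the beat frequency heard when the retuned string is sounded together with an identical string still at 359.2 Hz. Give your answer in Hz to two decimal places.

21.45 Hz

For a string, f ∝ √T, so the new frequency is 359.2·√1.123 = 380.6503 Hz.
f_beat = |380.6503 − 359.2| = 21.45 Hz.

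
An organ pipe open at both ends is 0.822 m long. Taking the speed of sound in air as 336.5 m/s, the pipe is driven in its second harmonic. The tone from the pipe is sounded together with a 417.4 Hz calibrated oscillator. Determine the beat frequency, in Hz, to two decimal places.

8.03 Hz

Open pipe: f_n = n·v/(2L) = 2·336.5/(2·0.822) = 409.3674 Hz.
f_beat = |409.3674 − 417.4| = 8.03 Hz.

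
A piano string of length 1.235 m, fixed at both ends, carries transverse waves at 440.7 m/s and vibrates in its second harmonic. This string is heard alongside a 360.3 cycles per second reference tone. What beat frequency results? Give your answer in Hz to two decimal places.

For a string fixed at both ends, f_n = n·v/(2L) = 2·440.7/(2·1.235) = 356.8421 Hz.
f_beat = |356.8421 − 360.3| = 3.46 Hz.

3.46 Hz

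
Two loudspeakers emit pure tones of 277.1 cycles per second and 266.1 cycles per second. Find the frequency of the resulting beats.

11 Hz

Beats arise from superposition of two nearby frequencies; the beat rate is |f₁ − f₂|.
|277.1 − 266.1| = 11 Hz.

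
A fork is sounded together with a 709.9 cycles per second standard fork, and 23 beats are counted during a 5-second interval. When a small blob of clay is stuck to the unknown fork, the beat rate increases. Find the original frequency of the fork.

Beat frequency = 23/5 = 4.6 Hz.
|f − 709.9| = 4.6, so the fork was at either 705.3 Hz or 714.5 Hz.
Adding mass to a fork lowers its frequency; the adjustment lowers the fork's frequency.
The beat rate rose, so the adjustment moved the fork further from 709.9 Hz — it was already below the reference.

705.3 Hz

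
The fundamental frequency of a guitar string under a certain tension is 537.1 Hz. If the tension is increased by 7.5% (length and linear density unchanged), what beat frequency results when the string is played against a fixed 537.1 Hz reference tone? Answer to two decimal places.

19.78 Hz

For a string, f ∝ √T, so the new frequency is 537.1·√1.075 = 556.8771 Hz.
f_beat = |556.8771 − 537.1| = 19.78 Hz.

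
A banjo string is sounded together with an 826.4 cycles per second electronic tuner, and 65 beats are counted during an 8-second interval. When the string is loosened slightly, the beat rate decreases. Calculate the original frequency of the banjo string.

Beat frequency = 65/8 = 8.125 Hz.
|f − 826.4| = 8.125, so the banjo string was at either 818.275 Hz or 834.525 Hz.
Reducing tension lowers a string's frequency; the adjustment lowers the banjo string's frequency.
The beat rate fell, so the adjustment moved the banjo string toward 826.4 Hz — it must have started above the reference.

834.525 Hz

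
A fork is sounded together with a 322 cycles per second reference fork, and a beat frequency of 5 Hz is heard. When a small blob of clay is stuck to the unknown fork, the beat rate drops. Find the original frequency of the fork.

327 Hz

|f − 322| = 5, so the fork was at either 317 Hz or 327 Hz.
Adding mass to a fork lowers its frequency; the adjustment lowers the fork's frequency.
The beat rate fell, so the adjustment moved the fork toward 322 Hz — it must have started above the reference.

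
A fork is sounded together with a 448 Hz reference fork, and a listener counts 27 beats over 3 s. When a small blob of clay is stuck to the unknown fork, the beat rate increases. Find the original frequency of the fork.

Beat frequency = 27/3 = 9 Hz.
|f − 448| = 9, so the fork was at either 439 Hz or 457 Hz.
Adding mass to a fork lowers its frequency; the adjustment lowers the fork's frequency.
The beat rate rose, so the adjustment moved the fork further from 448 Hz — it was already below the reference.

439 Hz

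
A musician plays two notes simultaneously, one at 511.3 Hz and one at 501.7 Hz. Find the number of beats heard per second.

9.6 Hz

The beat frequency equals the magnitude of the frequency difference.
|511.3 − 501.7| = 9.6 Hz.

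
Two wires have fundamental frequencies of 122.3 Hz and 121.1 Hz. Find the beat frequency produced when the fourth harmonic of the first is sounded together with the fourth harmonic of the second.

Fourth harmonic of the first: 4·122.3 = 489.2 Hz.
Fourth harmonic of the second: 4·121.1 = 484.4 Hz.
f_beat = |489.2 − 484.4| = 4.8 Hz.

4.8 Hz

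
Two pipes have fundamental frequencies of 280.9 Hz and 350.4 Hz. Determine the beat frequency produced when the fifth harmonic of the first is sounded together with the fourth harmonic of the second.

Fifth harmonic of the first: 5·280.9 = 1404.5 Hz.
Fourth harmonic of the second: 4·350.4 = 1401.6 Hz.
f_beat = |1404.5 − 1401.6| = 2.9 Hz.

2.9 Hz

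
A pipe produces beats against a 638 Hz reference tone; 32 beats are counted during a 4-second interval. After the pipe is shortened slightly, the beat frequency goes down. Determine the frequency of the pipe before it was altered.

630 Hz

Beat frequency = 32/4 = 8 Hz.
|f − 638| = 8, so the pipe was at either 630 Hz or 646 Hz.
A shorter pipe has a higher fundamental; the adjustment raises the pipe's frequency.
The beat rate fell, so the adjustment moved the pipe toward 638 Hz — it must have started below the reference.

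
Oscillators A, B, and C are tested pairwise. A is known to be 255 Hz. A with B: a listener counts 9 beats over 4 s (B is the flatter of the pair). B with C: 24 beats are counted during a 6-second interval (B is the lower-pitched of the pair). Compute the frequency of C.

256.75 Hz

A–B: Beat frequency = 9/4 = 2.25 Hz.
B is below A, so f_B = 255 − 2.25 = 252.75 Hz.
B–C: Beat frequency = 24/6 = 4 Hz.
C is above B, so f_C = 252.75 + 4 = 256.75 Hz.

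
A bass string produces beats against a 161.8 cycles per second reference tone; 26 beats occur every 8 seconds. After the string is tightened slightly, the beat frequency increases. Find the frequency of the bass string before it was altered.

165.05 Hz

Beat frequency = 26/8 = 3.25 Hz.
|f − 161.8| = 3.25, so the bass string was at either 158.55 Hz or 165.05 Hz.
Increasing tension raises a string's frequency; the adjustment raises the bass string's frequency.
The beat rate rose, so the adjustment moved the bass string further from 161.8 Hz — it was already above the reference.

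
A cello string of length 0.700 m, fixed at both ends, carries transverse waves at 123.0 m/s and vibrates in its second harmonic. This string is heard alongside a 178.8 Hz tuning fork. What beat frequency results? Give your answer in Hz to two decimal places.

3.09 Hz

For a string fixed at both ends, f_n = n·v/(2L) = 2·123.0/(2·0.700) = 175.7143 Hz.
f_beat = |175.7143 − 178.8| = 3.09 Hz.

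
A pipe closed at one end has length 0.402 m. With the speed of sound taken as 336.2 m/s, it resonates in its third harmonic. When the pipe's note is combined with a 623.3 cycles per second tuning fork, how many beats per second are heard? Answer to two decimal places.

3.94 Hz

Closed pipe (odd harmonics): f_n = n·v/(4L) = 3·336.2/(4·0.402) = 627.2388 Hz.
f_beat = |627.2388 − 623.3| = 3.94 Hz.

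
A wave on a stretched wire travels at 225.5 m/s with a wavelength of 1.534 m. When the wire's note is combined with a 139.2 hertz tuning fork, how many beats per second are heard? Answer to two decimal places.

Source frequency f = v/λ = 225.5/1.534 = 147.0013 Hz.
f_beat = |147.0013 − 139.2| = 7.80 Hz.

7.80 Hz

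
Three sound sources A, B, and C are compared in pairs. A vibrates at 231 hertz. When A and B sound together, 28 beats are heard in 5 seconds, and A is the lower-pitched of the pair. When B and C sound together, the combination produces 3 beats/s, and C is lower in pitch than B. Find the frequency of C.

233.6 Hz

A–B: Beat frequency = 28/5 = 5.6 Hz.
B is above A, so f_B = 231 + 5.6 = 236.6 Hz.
C is below B, so f_C = 236.6 − 3 = 233.6 Hz.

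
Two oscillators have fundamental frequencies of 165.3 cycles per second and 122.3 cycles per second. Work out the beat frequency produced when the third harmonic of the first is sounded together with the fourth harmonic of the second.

6.7 Hz

Third harmonic of the first: 3·165.3 = 495.9 Hz.
Fourth harmonic of the second: 4·122.3 = 489.2 Hz.
f_beat = |495.9 − 489.2| = 6.7 Hz.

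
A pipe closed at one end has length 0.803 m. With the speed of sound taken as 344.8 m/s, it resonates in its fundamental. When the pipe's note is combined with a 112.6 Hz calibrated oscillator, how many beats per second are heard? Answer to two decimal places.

5.25 Hz

Closed pipe (odd harmonics): f_n = n·v/(4L) = 1·344.8/(4·0.803) = 107.3474 Hz.
f_beat = |107.3474 − 112.6| = 5.25 Hz.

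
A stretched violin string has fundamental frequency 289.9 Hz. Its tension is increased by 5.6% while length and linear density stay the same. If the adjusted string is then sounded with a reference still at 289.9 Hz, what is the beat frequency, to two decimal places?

For a string, f ∝ √T, so the new frequency is 289.9·√1.056 = 297.9066 Hz.
f_beat = |297.9066 − 289.9| = 8.01 Hz.

8.01 Hz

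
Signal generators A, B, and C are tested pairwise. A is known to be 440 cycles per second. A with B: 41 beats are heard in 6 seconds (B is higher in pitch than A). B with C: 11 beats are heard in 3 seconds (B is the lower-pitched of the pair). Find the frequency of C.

450.5 Hz

A–B: Beat frequency = 41/6 = 6.8333 Hz.
B is above A, so f_B = 440 + 6.8333 = 446.8333 Hz.
B–C: Beat frequency = 11/3 = 3.6667 Hz.
C is above B, so f_C = 446.8333 + 3.6667 = 450.5 Hz.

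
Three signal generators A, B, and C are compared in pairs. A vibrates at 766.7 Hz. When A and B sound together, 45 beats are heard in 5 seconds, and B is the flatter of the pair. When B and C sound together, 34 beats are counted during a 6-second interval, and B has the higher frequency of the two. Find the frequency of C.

A–B: Beat frequency = 45/5 = 9 Hz.
B is below A, so f_B = 766.7 − 9 = 757.7 Hz.
B–C: Beat frequency = 34/6 = 5.6667 Hz.
C is below B, so f_C = 757.7 − 5.6667 = 752.0333 Hz.

752.0333 Hz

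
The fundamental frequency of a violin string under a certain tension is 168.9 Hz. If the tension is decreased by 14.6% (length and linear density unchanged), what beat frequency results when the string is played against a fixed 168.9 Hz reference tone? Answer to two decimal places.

For a string, f ∝ √T, so the new frequency is 168.9·√0.854 = 156.0841 Hz.
f_beat = |156.0841 − 168.9| = 12.82 Hz.

12.82 Hz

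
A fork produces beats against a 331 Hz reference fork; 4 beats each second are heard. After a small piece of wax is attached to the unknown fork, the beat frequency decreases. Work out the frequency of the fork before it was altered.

335 Hz

|f − 331| = 4, so the fork was at either 327 Hz or 335 Hz.
Loading a fork with wax lowers its frequency; the adjustment lowers the fork's frequency.
The beat rate fell, so the adjustment moved the fork toward 331 Hz — it must have started above the reference.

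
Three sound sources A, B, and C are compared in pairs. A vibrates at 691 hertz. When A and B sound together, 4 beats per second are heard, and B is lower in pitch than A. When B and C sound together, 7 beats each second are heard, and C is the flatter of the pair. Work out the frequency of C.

B is below A, so f_B = 691 − 4 = 687 Hz.
C is below B, so f_C = 687 − 7 = 680 Hz.

680 Hz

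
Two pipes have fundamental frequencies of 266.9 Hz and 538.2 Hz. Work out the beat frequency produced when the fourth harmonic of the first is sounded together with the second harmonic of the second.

8.8 Hz

Fourth harmonic of the first: 4·266.9 = 1067.6 Hz.
Second harmonic of the second: 2·538.2 = 1076.4 Hz.
f_beat = |1067.6 − 1076.4| = 8.8 Hz.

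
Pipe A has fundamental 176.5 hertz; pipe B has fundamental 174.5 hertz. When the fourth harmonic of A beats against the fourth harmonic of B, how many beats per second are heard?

Fourth harmonic of the first: 4·176.5 = 706.0 Hz.
Fourth harmonic of the second: 4·174.5 = 698.0 Hz.
f_beat = |706.0 − 698.0| = 8.0 Hz.

8.0 Hz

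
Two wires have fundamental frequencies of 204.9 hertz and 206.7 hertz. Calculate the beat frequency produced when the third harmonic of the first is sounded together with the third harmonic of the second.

5.4 Hz

Third harmonic of the first: 3·204.9 = 614.7 Hz.
Third harmonic of the second: 3·206.7 = 620.1 Hz.
f_beat = |614.7 − 620.1| = 5.4 Hz.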